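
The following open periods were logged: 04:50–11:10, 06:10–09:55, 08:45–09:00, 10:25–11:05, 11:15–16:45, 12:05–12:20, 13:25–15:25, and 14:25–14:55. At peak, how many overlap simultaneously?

3

Sweep endpoints in order; track running count of active intervals.
Peak of 3 reached at 08:45.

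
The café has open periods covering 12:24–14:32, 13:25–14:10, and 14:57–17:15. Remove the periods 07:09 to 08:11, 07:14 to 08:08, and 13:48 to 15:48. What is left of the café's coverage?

12:24–13:48, 15:48–17:15

A, merged: 12:24–14:32, 14:57–17:15.
B, merged: 07:09–08:11, 13:48–15:48.
12:24–14:32 with B removed leaves 12:24–13:48.
14:57–17:15 with B removed leaves 15:48–17:15.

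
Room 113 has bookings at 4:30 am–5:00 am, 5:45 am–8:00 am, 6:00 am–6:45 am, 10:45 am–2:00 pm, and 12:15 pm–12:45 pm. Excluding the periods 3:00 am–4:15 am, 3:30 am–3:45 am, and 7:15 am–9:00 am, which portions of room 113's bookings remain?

A, merged: 4:30 am-5:00 am, 5:45 am-8:00 am, 10:45 am-2:00 pm.
B, merged: 3:00 am-4:15 am, 7:15 am-9:00 am.
4:30 am-5:00 am: no B overlap → unchanged.
5:45 am-8:00 am minus B → 5:45 am-7:15 am.
10:45 am-2:00 pm: no B overlap → unchanged.

4:30 am-5:00 am, 5:45 am-7:15 am, 10:45 am-2:00 pm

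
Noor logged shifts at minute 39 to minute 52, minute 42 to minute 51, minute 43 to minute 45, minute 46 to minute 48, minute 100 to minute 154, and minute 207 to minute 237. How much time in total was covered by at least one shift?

97 minutes

Merged: minute 39 to minute 52, minute 100 to minute 154, minute 207 to minute 237.
Lengths: 13 minutes + 54 minutes + 30 minutes = 97 minutes.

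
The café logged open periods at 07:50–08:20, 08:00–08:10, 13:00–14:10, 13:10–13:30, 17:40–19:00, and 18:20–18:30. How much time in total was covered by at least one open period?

3 h

Merged: 07:50-08:20, 13:00-14:10, 17:40-19:00.
Lengths: 30 min + 1 h 10 min + 1 h 20 min = 3 h.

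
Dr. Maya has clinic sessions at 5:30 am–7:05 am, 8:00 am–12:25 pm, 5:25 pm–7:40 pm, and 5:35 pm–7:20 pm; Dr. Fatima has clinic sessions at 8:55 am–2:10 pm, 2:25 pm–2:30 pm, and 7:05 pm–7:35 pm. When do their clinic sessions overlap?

First set merges to 5:30 am-7:05 am, 8:00 am-12:25 pm, 5:25 pm-7:40 pm.
5:30 am-7:05 am meets no B interval.
8:00 am-12:25 pm ∩ B → 8:55 am-12:25 pm.
5:25 pm-7:40 pm ∩ B → 7:05 pm-7:35 pm.

8:55 am-12:25 pm, 7:05 pm-7:35 pm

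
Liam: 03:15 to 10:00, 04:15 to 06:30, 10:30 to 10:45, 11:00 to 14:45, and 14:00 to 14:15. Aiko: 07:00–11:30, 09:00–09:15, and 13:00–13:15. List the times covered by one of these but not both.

03:15–07:00, 10:00–10:30, 10:45–11:00, 11:30–13:00, 13:15–14:45

First set merges to 03:15–10:00, 10:30–10:45, 11:00–14:45.
Second set merges to 07:00–11:30, 13:00–13:15.
A but not B: 03:15–07:00, 11:30–13:00, 13:15–14:45.
B but not A: 10:00–10:30, 10:45–11:00.
Combining gives A △ B.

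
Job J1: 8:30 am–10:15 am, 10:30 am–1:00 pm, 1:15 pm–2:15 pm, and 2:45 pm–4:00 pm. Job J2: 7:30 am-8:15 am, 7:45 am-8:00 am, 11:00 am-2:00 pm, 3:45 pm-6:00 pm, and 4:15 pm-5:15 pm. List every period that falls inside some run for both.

Merge the second list: 7:30 am-8:15 am, 11:00 am-2:00 pm, 3:45 pm-6:00 pm.
8:30 am-10:15 am falls entirely outside B.
10:30 am-1:00 pm overlaps B on 11:00 am-1:00 pm.
1:15 pm-2:15 pm overlaps B on 1:15 pm-2:00 pm.
2:45 pm-4:00 pm overlaps B on 3:45 pm-4:00 pm.

11:00 am-1:00 pm, 1:15 pm-2:00 pm, 3:45 pm-4:00 pm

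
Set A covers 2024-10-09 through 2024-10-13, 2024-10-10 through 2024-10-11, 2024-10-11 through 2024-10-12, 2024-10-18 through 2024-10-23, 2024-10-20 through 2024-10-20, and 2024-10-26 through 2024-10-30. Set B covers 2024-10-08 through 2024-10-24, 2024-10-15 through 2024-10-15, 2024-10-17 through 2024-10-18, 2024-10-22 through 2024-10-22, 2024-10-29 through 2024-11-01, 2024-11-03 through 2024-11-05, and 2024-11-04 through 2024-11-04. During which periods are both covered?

First set merges to 2024-10-09 through 2024-10-13, 2024-10-18 through 2024-10-23, 2024-10-26 through 2024-10-30.
Second set merges to 2024-10-08 through 2024-10-24, 2024-10-29 through 2024-11-01, 2024-11-03 through 2024-11-05.
2024-10-09 through 2024-10-13 meets the second set on 2024-10-09 through 2024-10-13.
2024-10-18 through 2024-10-23 meets the second set on 2024-10-18 through 2024-10-23.
2024-10-26 through 2024-10-30 meets the second set on 2024-10-29 through 2024-10-30.

2024-10-09 through 2024-10-13, 2024-10-18 through 2024-10-23, 2024-10-29 through 2024-10-30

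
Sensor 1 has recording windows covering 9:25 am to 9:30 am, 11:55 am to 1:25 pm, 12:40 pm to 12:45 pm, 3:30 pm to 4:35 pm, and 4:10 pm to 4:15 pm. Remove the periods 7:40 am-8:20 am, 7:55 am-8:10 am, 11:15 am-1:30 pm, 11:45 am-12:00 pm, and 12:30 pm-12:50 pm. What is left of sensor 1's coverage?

9:25 am-9:30 am, 3:30 pm-4:35 pm

Merge the first list: 9:25 am-9:30 am, 11:55 am-1:25 pm, 3:30 pm-4:35 pm.
Merge the second list: 7:40 am-8:20 am, 11:15 am-1:30 pm.
9:25 am-9:30 am: no B overlap → unchanged.
11:55 am-1:25 pm: fully covered by B → removed.
3:30 pm-4:35 pm: no B overlap → unchanged.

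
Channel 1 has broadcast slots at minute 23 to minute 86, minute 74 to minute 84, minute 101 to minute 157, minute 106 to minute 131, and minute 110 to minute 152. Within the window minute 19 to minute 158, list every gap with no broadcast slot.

Covered (merged): minute 23 to minute 86, minute 101 to minute 157.
Uncovered inside minute 19 to minute 158: minute 19 to minute 23, minute 86 to minute 101, minute 157 to minute 158.

minute 19 to minute 23, minute 86 to minute 101, minute 157 to minute 158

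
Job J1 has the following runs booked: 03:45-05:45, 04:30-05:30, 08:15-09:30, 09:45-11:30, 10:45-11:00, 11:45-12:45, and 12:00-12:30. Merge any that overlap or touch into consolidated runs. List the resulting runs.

03:45–05:45, 08:15–09:30, 09:45–11:30, 11:45–12:45

04:30–05:30 overlaps/touches 03:45–05:45 → extend to 03:45–05:45.
08:15–09:30 is disjoint → start new block.
09:45–11:30 is disjoint → start new block.
10:45–11:00 overlaps/touches 09:45–11:30 → extend to 09:45–11:30.
11:45–12:45 is disjoint → start new block.
12:00–12:30 overlaps/touches 11:45–12:45 → extend to 11:45–12:45.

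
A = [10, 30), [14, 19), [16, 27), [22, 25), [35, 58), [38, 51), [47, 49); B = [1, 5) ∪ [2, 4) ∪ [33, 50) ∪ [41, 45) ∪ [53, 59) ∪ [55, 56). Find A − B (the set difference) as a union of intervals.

A, merged: [10, 30), [35, 58).
B, merged: [1, 5), [33, 50), [53, 59).
[10, 30): nothing removed.
[35, 58) \ B = [50, 53).

[10, 30) ∪ [50, 53)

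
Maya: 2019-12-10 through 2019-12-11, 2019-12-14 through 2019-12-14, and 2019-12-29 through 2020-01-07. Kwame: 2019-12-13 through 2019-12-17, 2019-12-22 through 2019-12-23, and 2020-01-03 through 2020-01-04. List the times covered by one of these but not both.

2019-12-10 through 2019-12-11, 2019-12-13 through 2019-12-13, 2019-12-15 through 2019-12-17, 2019-12-22 through 2019-12-23, 2019-12-29 through 2020-01-02, 2020-01-05 through 2020-01-07

Only in the first: 2019-12-10 through 2019-12-11, 2019-12-29 through 2020-01-02, 2020-01-05 through 2020-01-07.
Only in the second: 2019-12-13 through 2019-12-13, 2019-12-15 through 2019-12-17, 2019-12-22 through 2019-12-23.
Together these are the periods covered by exactly one.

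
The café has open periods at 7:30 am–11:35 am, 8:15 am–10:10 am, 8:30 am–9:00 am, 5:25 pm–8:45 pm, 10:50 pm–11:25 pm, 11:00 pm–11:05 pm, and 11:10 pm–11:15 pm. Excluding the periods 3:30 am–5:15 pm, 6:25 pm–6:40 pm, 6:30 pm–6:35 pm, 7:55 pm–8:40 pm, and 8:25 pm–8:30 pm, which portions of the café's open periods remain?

A, merged: 7:30 am-11:35 am, 5:25 pm-8:45 pm, 10:50 pm-11:25 pm.
B, merged: 3:30 am-5:15 pm, 6:25 pm-6:40 pm, 7:55 pm-8:40 pm.
7:30 am-11:35 am: fully covered by B → removed.
5:25 pm-8:45 pm minus B → 5:25 pm-6:25 pm, 6:40 pm-7:55 pm, 8:40 pm-8:45 pm.
10:50 pm-11:25 pm: no B overlap → unchanged.

5:25 pm-6:25 pm, 6:40 pm-7:55 pm, 8:40 pm-8:45 pm, 10:50 pm-11:25 pm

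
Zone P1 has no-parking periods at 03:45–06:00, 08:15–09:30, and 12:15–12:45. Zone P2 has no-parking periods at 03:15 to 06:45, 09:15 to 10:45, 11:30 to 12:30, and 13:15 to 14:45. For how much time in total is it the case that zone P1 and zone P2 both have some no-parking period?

2 h 45 min

A ∩ B = 03:45–06:00, 09:15–09:30, 12:15–12:30.
Total: 2 h 15 min + 15 min + 15 min = 2 h 45 min.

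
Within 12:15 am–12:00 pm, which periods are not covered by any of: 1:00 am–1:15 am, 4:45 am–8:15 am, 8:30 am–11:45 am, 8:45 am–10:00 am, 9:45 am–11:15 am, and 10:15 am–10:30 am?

12:15 am-1:00 am, 1:15 am-4:45 am, 8:15 am-8:30 am, 11:45 am-12:00 pm

After merging, the occupied span is 1:00 am-1:15 am, 4:45 am-8:15 am, 8:30 am-11:45 am.
Gaps within 12:15 am-12:00 pm: 12:15 am-1:00 am, 1:15 am-4:45 am, 8:15 am-8:30 am, 11:45 am-12:00 pm.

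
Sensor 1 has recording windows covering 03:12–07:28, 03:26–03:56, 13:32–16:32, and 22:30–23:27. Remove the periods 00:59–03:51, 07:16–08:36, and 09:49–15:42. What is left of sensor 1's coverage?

A, merged: 03:12–07:28, 13:32–16:32, 22:30–23:27.
03:12–07:28 with B removed leaves 03:51–07:16.
13:32–16:32 with B removed leaves 15:42–16:32.
22:30–23:27 is untouched.

03:51–07:16, 15:42–16:32, 22:30–23:27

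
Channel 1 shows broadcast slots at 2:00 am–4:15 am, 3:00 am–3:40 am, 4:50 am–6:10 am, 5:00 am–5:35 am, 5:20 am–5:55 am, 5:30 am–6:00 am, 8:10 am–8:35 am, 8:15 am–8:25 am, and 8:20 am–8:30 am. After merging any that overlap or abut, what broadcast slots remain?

3:00 am–3:40 am overlaps/touches 2:00 am–4:15 am → extend to 2:00 am–4:15 am.
4:50 am–6:10 am is disjoint → start new block.
5:00 am–5:35 am overlaps/touches 4:50 am–6:10 am → extend to 4:50 am–6:10 am.
5:20 am–5:55 am overlaps/touches 4:50 am–6:10 am → extend to 4:50 am–6:10 am.
5:30 am–6:00 am overlaps/touches 4:50 am–6:10 am → extend to 4:50 am–6:10 am.
8:10 am–8:35 am is disjoint → start new block.
8:15 am–8:25 am overlaps/touches 8:10 am–8:35 am → extend to 8:10 am–8:35 am.
8:20 am–8:30 am overlaps/touches 8:10 am–8:35 am → extend to 8:10 am–8:35 am.

2:00 am–4:15 am, 4:50 am–6:10 am, 8:10 am–8:35 am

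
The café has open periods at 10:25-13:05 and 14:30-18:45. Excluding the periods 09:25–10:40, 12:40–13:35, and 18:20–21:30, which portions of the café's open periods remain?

10:25-13:05 \ B = 10:40-12:40.
14:30-18:45 \ B = 14:30-18:20.

10:40-12:40, 14:30-18:20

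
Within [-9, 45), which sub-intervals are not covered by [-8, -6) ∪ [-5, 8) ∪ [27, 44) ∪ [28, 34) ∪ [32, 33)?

Covered (merged): [-8, -6), [-5, 8), [27, 44).
Uncovered inside [-9, 45): [-9, -8), [-6, -5), [8, 27), [44, 45).

[-9, -8) ∪ [-6, -5) ∪ [8, 27) ∪ [44, 45)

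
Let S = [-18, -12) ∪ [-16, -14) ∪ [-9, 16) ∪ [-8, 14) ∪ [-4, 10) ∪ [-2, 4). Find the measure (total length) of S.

31

Merged: [-18, -12), [-9, 16).
Lengths: 6 + 25 = 31.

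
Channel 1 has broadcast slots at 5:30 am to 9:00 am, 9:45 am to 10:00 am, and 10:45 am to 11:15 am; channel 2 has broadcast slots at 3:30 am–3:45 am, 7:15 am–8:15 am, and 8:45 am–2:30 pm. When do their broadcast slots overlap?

7:15 am–8:15 am, 8:45 am–9:00 am, 9:45 am–10:00 am, 10:45 am–11:15 am

5:30 am–9:00 am ∩ B → 7:15 am–8:15 am, 8:45 am–9:00 am.
9:45 am–10:00 am ∩ B → 9:45 am–10:00 am.
10:45 am–11:15 am ∩ B → 10:45 am–11:15 am.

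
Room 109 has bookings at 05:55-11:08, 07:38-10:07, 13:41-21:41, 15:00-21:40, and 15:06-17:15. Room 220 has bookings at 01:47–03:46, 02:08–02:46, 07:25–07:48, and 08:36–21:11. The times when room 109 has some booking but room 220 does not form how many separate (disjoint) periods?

Merge the first list: 05:55–11:08, 13:41–21:41.
Merge the second list: 01:47–03:46, 07:25–07:48, 08:36–21:11.
A \ B = 05:55–07:25, 07:48–08:36, 21:11–21:41.
That is 3 disjoint pieces.

3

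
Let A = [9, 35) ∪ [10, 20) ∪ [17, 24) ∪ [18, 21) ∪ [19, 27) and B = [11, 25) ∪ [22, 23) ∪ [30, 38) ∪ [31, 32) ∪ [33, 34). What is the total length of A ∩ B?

Merge the first list: [9, 35).
Merge the second list: [11, 25), [30, 38).
A ∩ B = [11, 25), [30, 35).
Total: 14 + 5 = 19.

19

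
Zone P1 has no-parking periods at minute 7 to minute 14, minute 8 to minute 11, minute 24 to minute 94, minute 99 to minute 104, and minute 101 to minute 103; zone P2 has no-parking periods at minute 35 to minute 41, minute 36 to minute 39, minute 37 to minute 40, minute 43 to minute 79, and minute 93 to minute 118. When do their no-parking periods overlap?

A, merged: minute 7 to minute 14, minute 24 to minute 94, minute 99 to minute 104.
B, merged: minute 35 to minute 41, minute 43 to minute 79, minute 93 to minute 118.
minute 7 to minute 14: no overlap with the second set.
minute 24 to minute 94 meets the second set on minute 35 to minute 41, minute 43 to minute 79, minute 93 to minute 94.
minute 99 to minute 104 meets the second set on minute 99 to minute 104.

minute 35 to minute 41, minute 43 to minute 79, minute 93 to minute 94, minute 99 to minute 104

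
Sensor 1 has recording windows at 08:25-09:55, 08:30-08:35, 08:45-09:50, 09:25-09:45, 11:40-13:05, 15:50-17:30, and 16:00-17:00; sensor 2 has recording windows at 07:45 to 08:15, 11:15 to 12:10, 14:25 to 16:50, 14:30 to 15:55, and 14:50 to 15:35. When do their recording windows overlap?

11:40–12:10, 15:50–16:50

Merge the first list: 08:25–09:55, 11:40–13:05, 15:50–17:30.
Merge the second list: 07:45–08:15, 11:15–12:10, 14:25–16:50.
08:25–09:55 meets no B interval.
11:40–13:05 ∩ B → 11:40–12:10.
15:50–17:30 ∩ B → 15:50–16:50.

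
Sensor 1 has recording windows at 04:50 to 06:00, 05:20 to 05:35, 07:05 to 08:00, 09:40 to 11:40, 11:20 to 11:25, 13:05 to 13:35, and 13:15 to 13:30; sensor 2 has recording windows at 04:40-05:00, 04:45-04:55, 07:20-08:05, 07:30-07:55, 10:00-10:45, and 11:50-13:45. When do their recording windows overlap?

Merge the first list: 04:50–06:00, 07:05–08:00, 09:40–11:40, 13:05–13:35.
Merge the second list: 04:40–05:00, 07:20–08:05, 10:00–10:45, 11:50–13:45.
04:50–06:00 ∩ B → 04:50–05:00.
07:05–08:00 ∩ B → 07:20–08:00.
09:40–11:40 ∩ B → 10:00–10:45.
13:05–13:35 ∩ B → 13:05–13:35.

04:50–05:00, 07:20–08:00, 10:00–10:45, 13:05–13:35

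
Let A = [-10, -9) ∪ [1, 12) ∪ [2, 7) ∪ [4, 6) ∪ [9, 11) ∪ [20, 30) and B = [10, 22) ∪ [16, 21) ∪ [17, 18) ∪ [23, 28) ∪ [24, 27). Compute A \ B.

[-10, -9) ∪ [1, 10) ∪ [22, 23) ∪ [28, 30)

A, merged: [-10, -9), [1, 12), [20, 30).
B, merged: [10, 22), [23, 28).
[-10, -9): no B overlap → unchanged.
[1, 12) minus B → [1, 10).
[20, 30) minus B → [22, 23), [28, 30).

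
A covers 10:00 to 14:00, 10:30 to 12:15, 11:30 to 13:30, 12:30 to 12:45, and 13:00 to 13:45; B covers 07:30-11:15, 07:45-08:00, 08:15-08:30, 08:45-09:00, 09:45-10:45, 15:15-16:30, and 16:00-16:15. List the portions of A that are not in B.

Merge the first list: 10:00-14:00.
Merge the second list: 07:30-11:15, 15:15-16:30.
10:00-14:00 with B removed leaves 11:15-14:00.

11:15-14:00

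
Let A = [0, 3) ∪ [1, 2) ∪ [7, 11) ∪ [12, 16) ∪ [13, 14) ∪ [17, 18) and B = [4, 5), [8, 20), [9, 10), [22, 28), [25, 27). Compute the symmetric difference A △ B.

Merge the first list: [0, 3), [7, 11), [12, 16), [17, 18).
Merge the second list: [4, 5), [8, 20), [22, 28).
A but not B: [0, 3), [7, 8).
B but not A: [4, 5), [11, 12), [16, 17), [18, 20), [22, 28).
Combining gives A △ B.

[0, 3) ∪ [4, 5) ∪ [7, 8) ∪ [11, 12) ∪ [16, 17) ∪ [18, 20) ∪ [22, 28)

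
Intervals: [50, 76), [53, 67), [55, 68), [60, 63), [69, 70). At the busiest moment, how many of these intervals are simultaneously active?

4

Walk the sorted start/end points keeping a running depth.
The depth first hits 4 at 60.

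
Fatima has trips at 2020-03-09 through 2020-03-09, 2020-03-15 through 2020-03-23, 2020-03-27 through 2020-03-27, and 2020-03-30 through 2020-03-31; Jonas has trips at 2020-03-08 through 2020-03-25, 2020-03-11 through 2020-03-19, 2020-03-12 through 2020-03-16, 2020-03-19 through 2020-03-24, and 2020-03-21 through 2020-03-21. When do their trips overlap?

Merge the second list: 2020-03-08 through 2020-03-25.
2020-03-09 through 2020-03-09 overlaps B on 2020-03-09 through 2020-03-09.
2020-03-15 through 2020-03-23 overlaps B on 2020-03-15 through 2020-03-23.
2020-03-27 through 2020-03-27 falls entirely outside B.
2020-03-30 through 2020-03-31 falls entirely outside B.

2020-03-09 through 2020-03-09, 2020-03-15 through 2020-03-23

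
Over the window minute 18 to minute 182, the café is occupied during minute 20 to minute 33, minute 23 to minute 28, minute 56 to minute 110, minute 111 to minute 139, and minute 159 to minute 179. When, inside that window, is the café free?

minute 18 to minute 20, minute 33 to minute 56, minute 110 to minute 111, minute 139 to minute 159, minute 179 to minute 182

After merging, the occupied span is minute 20 to minute 33, minute 56 to minute 110, minute 111 to minute 139, minute 159 to minute 179.
Gaps within minute 18 to minute 182: minute 18 to minute 20, minute 33 to minute 56, minute 110 to minute 111, minute 139 to minute 159, minute 179 to minute 182.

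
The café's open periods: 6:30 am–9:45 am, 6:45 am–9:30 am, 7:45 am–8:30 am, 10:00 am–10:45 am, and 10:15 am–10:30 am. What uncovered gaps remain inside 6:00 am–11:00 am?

Covered (merged): 6:30 am–9:45 am, 10:00 am–10:45 am.
Uncovered inside 6:00 am–11:00 am: 6:00 am–6:30 am, 9:45 am–10:00 am, 10:45 am–11:00 am.

6:00 am–6:30 am, 9:45 am–10:00 am, 10:45 am–11:00 am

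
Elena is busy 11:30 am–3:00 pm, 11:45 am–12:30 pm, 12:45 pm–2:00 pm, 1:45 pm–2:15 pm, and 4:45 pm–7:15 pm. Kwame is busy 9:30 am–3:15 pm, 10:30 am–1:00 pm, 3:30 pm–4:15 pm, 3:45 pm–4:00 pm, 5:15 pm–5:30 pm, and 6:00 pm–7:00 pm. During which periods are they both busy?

Merge the first list: 11:30 am–3:00 pm, 4:45 pm–7:15 pm.
Merge the second list: 9:30 am–3:15 pm, 3:30 pm–4:15 pm, 5:15 pm–5:30 pm, 6:00 pm–7:00 pm.
11:30 am–3:00 pm ∩ B → 11:30 am–3:00 pm.
4:45 pm–7:15 pm ∩ B → 5:15 pm–5:30 pm, 6:00 pm–7:00 pm.

11:30 am–3:00 pm, 5:15 pm–5:30 pm, 6:00 pm–7:00 pm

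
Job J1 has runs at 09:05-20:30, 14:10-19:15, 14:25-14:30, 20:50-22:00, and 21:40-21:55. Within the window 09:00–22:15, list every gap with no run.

09:00–09:05, 20:30–20:50, 22:00–22:15

Covered (merged): 09:05–20:30, 20:50–22:00.
Gaps within 09:00–22:15: 09:00–09:05, 20:30–20:50, 22:00–22:15.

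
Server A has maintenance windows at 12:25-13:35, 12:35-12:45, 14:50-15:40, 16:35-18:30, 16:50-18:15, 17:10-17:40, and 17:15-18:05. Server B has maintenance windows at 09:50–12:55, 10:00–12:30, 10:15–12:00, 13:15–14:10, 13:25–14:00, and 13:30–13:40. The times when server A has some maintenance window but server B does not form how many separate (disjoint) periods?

A, merged: 12:25–13:35, 14:50–15:40, 16:35–18:30.
B, merged: 09:50–12:55, 13:15–14:10.
A \ B = 12:55–13:15, 14:50–15:40, 16:35–18:30.
That is 3 disjoint pieces.

3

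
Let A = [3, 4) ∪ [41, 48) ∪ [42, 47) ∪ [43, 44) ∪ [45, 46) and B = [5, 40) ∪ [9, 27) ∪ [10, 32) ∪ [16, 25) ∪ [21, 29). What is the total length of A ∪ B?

43

Merge the first list: [3, 4), [41, 48).
Merge the second list: [5, 40).
A ∪ B = [3, 4), [5, 40), [41, 48).
Total: 1 + 35 + 7 = 43.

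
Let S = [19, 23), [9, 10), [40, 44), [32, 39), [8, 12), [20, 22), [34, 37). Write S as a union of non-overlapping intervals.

Sort by start: [8, 12), [9, 10), [19, 23), [20, 22), [32, 39), [34, 37), [40, 44).
[9, 10) overlaps/touches [8, 12) → extend to [8, 12).
[19, 23) is disjoint → start new block.
[20, 22) overlaps/touches [19, 23) → extend to [19, 23).
[32, 39) is disjoint → start new block.
[34, 37) overlaps/touches [32, 39) → extend to [32, 39).
[40, 44) is disjoint → start new block.

[8, 12) ∪ [19, 23) ∪ [32, 39) ∪ [40, 44)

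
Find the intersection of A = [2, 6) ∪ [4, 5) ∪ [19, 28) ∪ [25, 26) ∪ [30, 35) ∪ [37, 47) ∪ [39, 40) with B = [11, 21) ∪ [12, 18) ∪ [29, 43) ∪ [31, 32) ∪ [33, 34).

[19, 21) ∪ [30, 35) ∪ [37, 43)

A, merged: [2, 6), [19, 28), [30, 35), [37, 47).
B, merged: [11, 21), [29, 43).
[2, 6) falls entirely outside B.
[19, 28) overlaps B on [19, 21).
[30, 35) overlaps B on [30, 35).
[37, 47) overlaps B on [37, 43).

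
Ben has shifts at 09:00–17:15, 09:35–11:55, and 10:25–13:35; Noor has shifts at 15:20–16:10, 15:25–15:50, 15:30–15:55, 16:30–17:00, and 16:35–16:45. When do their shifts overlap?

A, merged: 09:00–17:15.
B, merged: 15:20–16:10, 16:30–17:00.
09:00–17:15 overlaps B on 15:20–16:10, 16:30–17:00.

15:20–16:10, 16:30–17:00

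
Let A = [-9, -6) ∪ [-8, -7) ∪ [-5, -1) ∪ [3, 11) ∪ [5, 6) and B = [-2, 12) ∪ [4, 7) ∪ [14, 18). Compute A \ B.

[-9, -6) ∪ [-5, -2)

A, merged: [-9, -6), [-5, -1), [3, 11).
B, merged: [-2, 12), [14, 18).
[-9, -6) is untouched.
[-5, -1) with B removed leaves [-5, -2).
[3, 11) lies entirely inside B → drops out.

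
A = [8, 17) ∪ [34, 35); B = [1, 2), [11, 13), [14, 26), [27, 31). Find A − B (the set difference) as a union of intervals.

[8, 17) with B removed leaves [8, 11), [13, 14).
[34, 35) is untouched.

[8, 11) ∪ [13, 14) ∪ [34, 35)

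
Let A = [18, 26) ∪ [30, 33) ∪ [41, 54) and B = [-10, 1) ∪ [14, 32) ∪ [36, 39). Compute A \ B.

[18, 26): fully covered by B → removed.
[30, 33) minus B → [32, 33).
[41, 54): no B overlap → unchanged.

[32, 33) ∪ [41, 54)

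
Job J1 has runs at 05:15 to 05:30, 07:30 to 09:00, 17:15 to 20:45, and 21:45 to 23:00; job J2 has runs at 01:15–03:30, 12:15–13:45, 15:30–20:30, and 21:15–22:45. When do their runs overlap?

17:15-20:30, 21:45-22:45

05:15-05:30: no overlap with the second set.
07:30-09:00: no overlap with the second set.
17:15-20:45 meets the second set on 17:15-20:30.
21:45-23:00 meets the second set on 21:45-22:45.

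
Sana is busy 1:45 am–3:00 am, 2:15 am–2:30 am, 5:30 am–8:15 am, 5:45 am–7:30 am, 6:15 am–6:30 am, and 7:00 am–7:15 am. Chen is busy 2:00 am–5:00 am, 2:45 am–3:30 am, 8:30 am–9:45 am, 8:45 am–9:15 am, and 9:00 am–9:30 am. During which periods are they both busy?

2:00 am-3:00 am

A, merged: 1:45 am-3:00 am, 5:30 am-8:15 am.
B, merged: 2:00 am-5:00 am, 8:30 am-9:45 am.
1:45 am-3:00 am overlaps B on 2:00 am-3:00 am.
5:30 am-8:15 am falls entirely outside B.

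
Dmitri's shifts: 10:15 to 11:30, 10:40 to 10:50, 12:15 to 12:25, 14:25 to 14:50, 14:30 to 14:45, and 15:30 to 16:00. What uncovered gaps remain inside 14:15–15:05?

14:15–14:25, 14:50–15:05

Covered (merged): 10:15–11:30, 12:15–12:25, 14:25–14:50, 15:30–16:00.
Uncovered inside 14:15–15:05: 14:15–14:25, 14:50–15:05.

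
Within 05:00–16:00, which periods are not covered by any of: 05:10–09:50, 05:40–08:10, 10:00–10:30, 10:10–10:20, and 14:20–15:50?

05:00–05:10, 09:50–10:00, 10:30–14:20, 15:50–16:00

After merging, the occupied span is 05:10–09:50, 10:00–10:30, 14:20–15:50.
Uncovered inside 05:00–16:00: 05:00–05:10, 09:50–10:00, 10:30–14:20, 15:50–16:00.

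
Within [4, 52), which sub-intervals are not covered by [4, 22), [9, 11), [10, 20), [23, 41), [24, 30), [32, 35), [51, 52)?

[22, 23) ∪ [41, 51)

The merged coverage is [4, 22), [23, 41), [51, 52).
Gaps within [4, 52): [22, 23), [41, 51).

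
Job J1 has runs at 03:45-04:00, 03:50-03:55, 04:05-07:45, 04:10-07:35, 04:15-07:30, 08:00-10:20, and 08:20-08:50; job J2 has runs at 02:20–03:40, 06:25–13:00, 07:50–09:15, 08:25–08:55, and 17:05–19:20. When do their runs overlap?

06:25–07:45, 08:00–10:20

First set merges to 03:45–04:00, 04:05–07:45, 08:00–10:20.
Second set merges to 02:20–03:40, 06:25–13:00, 17:05–19:20.
03:45–04:00: no overlap with the second set.
04:05–07:45 meets the second set on 06:25–07:45.
08:00–10:20 meets the second set on 08:00–10:20.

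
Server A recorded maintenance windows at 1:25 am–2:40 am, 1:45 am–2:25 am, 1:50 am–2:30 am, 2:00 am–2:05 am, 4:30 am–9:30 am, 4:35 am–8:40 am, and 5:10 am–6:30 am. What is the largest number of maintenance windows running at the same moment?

4

Walk the sorted start/end points keeping a running depth.
The depth first hits 4 at 2:00 am.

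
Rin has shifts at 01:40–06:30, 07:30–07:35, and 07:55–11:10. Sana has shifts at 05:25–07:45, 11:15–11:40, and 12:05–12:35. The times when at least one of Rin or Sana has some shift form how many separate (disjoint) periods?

4

A ∪ B = 01:40–07:45, 07:55–11:10, 11:15–11:40, 12:05–12:35.
That is 4 disjoint pieces.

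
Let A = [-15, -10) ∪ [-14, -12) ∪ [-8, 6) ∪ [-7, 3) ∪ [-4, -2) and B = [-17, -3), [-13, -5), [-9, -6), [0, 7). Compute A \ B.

[-3, 0)

A, merged: [-15, -10), [-8, 6).
B, merged: [-17, -3), [0, 7).
[-15, -10) lies entirely inside B → drops out.
[-8, 6) with B removed leaves [-3, 0).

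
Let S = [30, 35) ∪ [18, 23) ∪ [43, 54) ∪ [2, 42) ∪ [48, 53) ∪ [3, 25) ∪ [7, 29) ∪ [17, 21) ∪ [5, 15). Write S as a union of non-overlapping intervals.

[2, 42) ∪ [43, 54)

Sort by start: [2, 42), [3, 25), [5, 15), [7, 29), [17, 21), [18, 23), [30, 35), [43, 54), [48, 53).
[3, 25) overlaps/touches [2, 42) → extend to [2, 42).
[5, 15) overlaps/touches [2, 42) → extend to [2, 42).
[7, 29) overlaps/touches [2, 42) → extend to [2, 42).
[17, 21) overlaps/touches [2, 42) → extend to [2, 42).
[18, 23) overlaps/touches [2, 42) → extend to [2, 42).
[30, 35) overlaps/touches [2, 42) → extend to [2, 42).
[43, 54) is disjoint → start new block.
[48, 53) overlaps/touches [43, 54) → extend to [43, 54).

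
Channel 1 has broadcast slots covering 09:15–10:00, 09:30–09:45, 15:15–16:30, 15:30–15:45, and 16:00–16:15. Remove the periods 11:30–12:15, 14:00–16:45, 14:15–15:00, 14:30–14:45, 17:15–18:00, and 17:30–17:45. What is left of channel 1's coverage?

Merge the first list: 09:15–10:00, 15:15–16:30.
Merge the second list: 11:30–12:15, 14:00–16:45, 17:15–18:00.
09:15–10:00: no B overlap → unchanged.
15:15–16:30: fully covered by B → removed.

09:15–10:00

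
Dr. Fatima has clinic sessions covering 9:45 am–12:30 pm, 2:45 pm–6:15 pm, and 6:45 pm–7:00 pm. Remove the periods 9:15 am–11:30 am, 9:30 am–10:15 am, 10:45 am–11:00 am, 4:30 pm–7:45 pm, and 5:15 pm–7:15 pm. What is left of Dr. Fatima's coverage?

11:30 am–12:30 pm, 2:45 pm–4:30 pm

B, merged: 9:15 am–11:30 am, 4:30 pm–7:45 pm.
9:45 am–12:30 pm \ B = 11:30 am–12:30 pm.
2:45 pm–6:15 pm \ B = 2:45 pm–4:30 pm.
6:45 pm–7:00 pm: entirely removed.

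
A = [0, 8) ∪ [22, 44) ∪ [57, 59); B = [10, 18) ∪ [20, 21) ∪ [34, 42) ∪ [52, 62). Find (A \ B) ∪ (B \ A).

A but not B: [0, 8), [22, 34), [42, 44).
B but not A: [10, 18), [20, 21), [52, 57), [59, 62).
Combining gives A △ B.

[0, 8) ∪ [10, 18) ∪ [20, 21) ∪ [22, 34) ∪ [42, 44) ∪ [52, 57) ∪ [59, 62)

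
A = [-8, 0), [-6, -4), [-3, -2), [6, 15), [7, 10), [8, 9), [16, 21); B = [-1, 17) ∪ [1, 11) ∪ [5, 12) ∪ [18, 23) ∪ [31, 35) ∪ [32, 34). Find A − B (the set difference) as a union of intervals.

[-8, -1) ∪ [17, 18)

A, merged: [-8, 0), [6, 15), [16, 21).
B, merged: [-1, 17), [18, 23), [31, 35).
[-8, 0) \ B = [-8, -1).
[6, 15): entirely removed.
[16, 21) \ B = [17, 18).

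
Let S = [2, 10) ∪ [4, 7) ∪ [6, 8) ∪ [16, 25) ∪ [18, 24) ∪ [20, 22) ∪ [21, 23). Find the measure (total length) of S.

Merged: [2, 10), [16, 25).
Lengths: 8 + 9 = 17.

17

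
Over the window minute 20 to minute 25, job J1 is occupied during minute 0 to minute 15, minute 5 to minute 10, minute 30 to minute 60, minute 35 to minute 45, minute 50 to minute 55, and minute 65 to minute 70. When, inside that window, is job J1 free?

The merged coverage is minute 0 to minute 15, minute 30 to minute 60, minute 65 to minute 70.
Uncovered inside minute 20 to minute 25: minute 20 to minute 25.

minute 20 to minute 25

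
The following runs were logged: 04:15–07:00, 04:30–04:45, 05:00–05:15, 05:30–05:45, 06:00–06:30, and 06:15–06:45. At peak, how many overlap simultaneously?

3

Sweep endpoints in order; track running count of active intervals.
Peak of 3 reached at 06:15.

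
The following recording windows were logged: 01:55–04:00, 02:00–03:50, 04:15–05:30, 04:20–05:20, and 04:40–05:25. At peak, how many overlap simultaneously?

Sweep endpoints in order; track running count of active intervals.
Peak of 3 reached at 04:40.

3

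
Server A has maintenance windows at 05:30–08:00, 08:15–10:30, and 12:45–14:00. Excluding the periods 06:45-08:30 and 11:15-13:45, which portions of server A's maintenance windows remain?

05:30–06:45, 08:30–10:30, 13:45–14:00

05:30–08:00 \ B = 05:30–06:45.
08:15–10:30 \ B = 08:30–10:30.
12:45–14:00 \ B = 13:45–14:00.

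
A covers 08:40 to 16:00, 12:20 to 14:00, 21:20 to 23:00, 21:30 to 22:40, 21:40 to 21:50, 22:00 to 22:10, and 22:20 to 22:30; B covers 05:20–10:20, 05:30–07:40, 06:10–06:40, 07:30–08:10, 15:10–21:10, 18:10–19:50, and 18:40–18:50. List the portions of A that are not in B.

10:20–15:10, 21:20–23:00

Merge the first list: 08:40–16:00, 21:20–23:00.
Merge the second list: 05:20–10:20, 15:10–21:10.
08:40–16:00 with B removed leaves 10:20–15:10.
21:20–23:00 is untouched.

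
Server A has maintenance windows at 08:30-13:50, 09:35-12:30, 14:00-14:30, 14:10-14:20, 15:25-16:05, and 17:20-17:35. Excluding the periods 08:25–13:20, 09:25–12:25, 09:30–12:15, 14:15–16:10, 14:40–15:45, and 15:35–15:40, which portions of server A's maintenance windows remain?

13:20-13:50, 14:00-14:15, 17:20-17:35

A, merged: 08:30-13:50, 14:00-14:30, 15:25-16:05, 17:20-17:35.
B, merged: 08:25-13:20, 14:15-16:10.
08:30-13:50 \ B = 13:20-13:50.
14:00-14:30 \ B = 14:00-14:15.
15:25-16:05: entirely removed.
17:20-17:35: nothing removed.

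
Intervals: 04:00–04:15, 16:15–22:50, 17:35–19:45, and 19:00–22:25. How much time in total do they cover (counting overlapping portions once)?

6 h 50 min

Merged: 04:00–04:15, 16:15–22:50.
Lengths: 15 min + 6 h 35 min = 6 h 50 min.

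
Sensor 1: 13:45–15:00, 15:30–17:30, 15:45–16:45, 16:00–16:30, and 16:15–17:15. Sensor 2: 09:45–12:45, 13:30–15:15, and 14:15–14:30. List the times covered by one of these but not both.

09:45–12:45, 13:30–13:45, 15:00–15:15, 15:30–17:30

Merge the first list: 13:45–15:00, 15:30–17:30.
Merge the second list: 09:45–12:45, 13:30–15:15.
A but not B: 15:30–17:30.
B but not A: 09:45–12:45, 13:30–13:45, 15:00–15:15.
Combining gives A △ B.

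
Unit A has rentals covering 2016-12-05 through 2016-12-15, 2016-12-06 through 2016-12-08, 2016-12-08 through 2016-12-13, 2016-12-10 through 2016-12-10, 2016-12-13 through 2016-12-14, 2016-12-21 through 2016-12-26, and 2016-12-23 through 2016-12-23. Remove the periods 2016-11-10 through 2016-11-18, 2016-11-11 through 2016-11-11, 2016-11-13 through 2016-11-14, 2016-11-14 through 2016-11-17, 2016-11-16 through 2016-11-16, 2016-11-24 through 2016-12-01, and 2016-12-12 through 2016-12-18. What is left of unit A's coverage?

2016-12-05 through 2016-12-11, 2016-12-21 through 2016-12-26

Merge the first list: 2016-12-05 through 2016-12-15, 2016-12-21 through 2016-12-26.
Merge the second list: 2016-11-10 through 2016-11-18, 2016-11-24 through 2016-12-01, 2016-12-12 through 2016-12-18.
2016-12-05 through 2016-12-15 \ B = 2016-12-05 through 2016-12-11.
2016-12-21 through 2016-12-26: nothing removed.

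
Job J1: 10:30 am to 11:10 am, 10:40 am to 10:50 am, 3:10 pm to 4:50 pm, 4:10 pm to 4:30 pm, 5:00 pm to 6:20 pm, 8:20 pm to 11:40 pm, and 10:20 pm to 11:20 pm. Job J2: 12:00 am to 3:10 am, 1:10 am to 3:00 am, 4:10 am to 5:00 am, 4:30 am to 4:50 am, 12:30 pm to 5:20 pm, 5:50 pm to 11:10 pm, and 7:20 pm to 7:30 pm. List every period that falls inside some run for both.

A, merged: 10:30 am-11:10 am, 3:10 pm-4:50 pm, 5:00 pm-6:20 pm, 8:20 pm-11:40 pm.
B, merged: 12:00 am-3:10 am, 4:10 am-5:00 am, 12:30 pm-5:20 pm, 5:50 pm-11:10 pm.
10:30 am-11:10 am: no overlap with the second set.
3:10 pm-4:50 pm meets the second set on 3:10 pm-4:50 pm.
5:00 pm-6:20 pm meets the second set on 5:00 pm-5:20 pm, 5:50 pm-6:20 pm.
8:20 pm-11:40 pm meets the second set on 8:20 pm-11:10 pm.

3:10 pm-4:50 pm, 5:00 pm-5:20 pm, 5:50 pm-6:20 pm, 8:20 pm-11:10 pm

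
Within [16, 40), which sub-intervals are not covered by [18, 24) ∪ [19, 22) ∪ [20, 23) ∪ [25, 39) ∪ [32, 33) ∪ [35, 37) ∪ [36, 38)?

[16, 18) ∪ [24, 25) ∪ [39, 40)

After merging, the occupied span is [18, 24), [25, 39).
Complement within [16, 40): [16, 18), [24, 25), [39, 40).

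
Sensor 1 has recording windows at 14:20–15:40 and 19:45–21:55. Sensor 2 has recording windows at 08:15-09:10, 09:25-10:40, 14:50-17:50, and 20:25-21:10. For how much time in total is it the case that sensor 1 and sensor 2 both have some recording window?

1 h 35 min

A ∩ B = 14:50–15:40, 20:25–21:10.
Total: 50 min + 45 min = 1 h 35 min.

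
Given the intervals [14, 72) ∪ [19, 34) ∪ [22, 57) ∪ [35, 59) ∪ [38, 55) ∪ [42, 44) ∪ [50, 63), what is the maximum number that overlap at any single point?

5

Sweep endpoints in order; track running count of active intervals.
Peak of 5 reached at 42.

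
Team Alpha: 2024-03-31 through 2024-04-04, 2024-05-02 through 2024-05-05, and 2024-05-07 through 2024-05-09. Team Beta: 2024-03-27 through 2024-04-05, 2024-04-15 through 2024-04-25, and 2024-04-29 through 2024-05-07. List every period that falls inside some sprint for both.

2024-03-31 through 2024-04-04 overlaps B on 2024-03-31 through 2024-04-04.
2024-05-02 through 2024-05-05 overlaps B on 2024-05-02 through 2024-05-05.
2024-05-07 through 2024-05-09 overlaps B on 2024-05-07 through 2024-05-07.

2024-03-31 through 2024-04-04, 2024-05-02 through 2024-05-05, 2024-05-07 through 2024-05-07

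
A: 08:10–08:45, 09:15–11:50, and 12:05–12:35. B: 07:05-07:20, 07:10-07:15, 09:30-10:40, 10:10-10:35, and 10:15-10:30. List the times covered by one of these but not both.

Second set merges to 07:05–07:20, 09:30–10:40.
A but not B: 08:10–08:45, 09:15–09:30, 10:40–11:50, 12:05–12:35.
B but not A: 07:05–07:20.
Combining gives A △ B.

07:05–07:20, 08:10–08:45, 09:15–09:30, 10:40–11:50, 12:05–12:35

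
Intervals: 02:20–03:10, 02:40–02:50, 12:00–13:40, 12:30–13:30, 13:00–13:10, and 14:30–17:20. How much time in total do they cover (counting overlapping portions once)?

Merged: 02:20-03:10, 12:00-13:40, 14:30-17:20.
Lengths: 50 min + 1 h 40 min + 2 h 50 min = 5 h 20 min.

5 h 20 min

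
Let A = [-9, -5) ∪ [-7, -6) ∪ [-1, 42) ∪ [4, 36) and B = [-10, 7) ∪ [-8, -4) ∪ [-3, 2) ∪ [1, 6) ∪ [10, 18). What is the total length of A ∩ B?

20

A, merged: [-9, -5), [-1, 42).
B, merged: [-10, 7), [10, 18).
A ∩ B = [-9, -5), [-1, 7), [10, 18).
Total: 4 + 8 + 8 = 20.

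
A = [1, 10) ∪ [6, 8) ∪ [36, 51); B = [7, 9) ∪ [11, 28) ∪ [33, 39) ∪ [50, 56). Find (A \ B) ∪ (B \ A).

Merge the first list: [1, 10), [36, 51).
A but not B: [1, 7), [9, 10), [39, 50).
B but not A: [11, 28), [33, 36), [51, 56).
Combining gives A △ B.

[1, 7) ∪ [9, 10) ∪ [11, 28) ∪ [33, 36) ∪ [39, 50) ∪ [51, 56)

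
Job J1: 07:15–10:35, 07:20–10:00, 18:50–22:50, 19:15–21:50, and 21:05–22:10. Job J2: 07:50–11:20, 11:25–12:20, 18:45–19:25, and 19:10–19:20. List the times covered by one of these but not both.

First set merges to 07:15–10:35, 18:50–22:50.
Second set merges to 07:50–11:20, 11:25–12:20, 18:45–19:25.
Only in the first: 07:15–07:50, 19:25–22:50.
Only in the second: 10:35–11:20, 11:25–12:20, 18:45–18:50.
Together these are the periods covered by exactly one.

07:15–07:50, 10:35–11:20, 11:25–12:20, 18:45–18:50, 19:25–22:50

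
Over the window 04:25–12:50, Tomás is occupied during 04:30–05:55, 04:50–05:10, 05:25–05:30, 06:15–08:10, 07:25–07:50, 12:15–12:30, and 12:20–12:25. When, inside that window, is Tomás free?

The merged coverage is 04:30–05:55, 06:15–08:10, 12:15–12:30.
Gaps within 04:25–12:50: 04:25–04:30, 05:55–06:15, 08:10–12:15, 12:30–12:50.

04:25–04:30, 05:55–06:15, 08:10–12:15, 12:30–12:50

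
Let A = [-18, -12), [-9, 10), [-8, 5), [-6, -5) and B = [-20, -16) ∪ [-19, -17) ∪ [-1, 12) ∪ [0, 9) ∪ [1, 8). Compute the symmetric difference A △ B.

[-20, -18) ∪ [-16, -12) ∪ [-9, -1) ∪ [10, 12)

Merge the first list: [-18, -12), [-9, 10).
Merge the second list: [-20, -16), [-1, 12).
Only in the first: [-16, -12), [-9, -1).
Only in the second: [-20, -18), [10, 12).
Together these are the periods covered by exactly one.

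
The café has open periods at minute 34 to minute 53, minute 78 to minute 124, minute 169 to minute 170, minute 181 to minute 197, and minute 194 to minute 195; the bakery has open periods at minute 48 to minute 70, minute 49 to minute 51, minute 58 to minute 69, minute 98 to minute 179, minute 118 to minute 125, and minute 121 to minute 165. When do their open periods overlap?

A, merged: minute 34 to minute 53, minute 78 to minute 124, minute 169 to minute 170, minute 181 to minute 197.
B, merged: minute 48 to minute 70, minute 98 to minute 179.
minute 34 to minute 53 meets the second set on minute 48 to minute 53.
minute 78 to minute 124 meets the second set on minute 98 to minute 124.
minute 169 to minute 170 meets the second set on minute 169 to minute 170.
minute 181 to minute 197: no overlap with the second set.

minute 48 to minute 53, minute 98 to minute 124, minute 169 to minute 170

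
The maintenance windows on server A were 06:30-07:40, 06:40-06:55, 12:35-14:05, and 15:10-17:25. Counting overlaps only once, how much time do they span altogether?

Merged: 06:30–07:40, 12:35–14:05, 15:10–17:25.
Lengths: 1 h 10 min + 1 h 30 min + 2 h 15 min = 4 h 55 min.

4 h 55 min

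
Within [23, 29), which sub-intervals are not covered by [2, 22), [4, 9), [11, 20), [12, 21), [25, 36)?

[23, 25)

After merging, the occupied span is [2, 22), [25, 36).
Uncovered inside [23, 29): [23, 25).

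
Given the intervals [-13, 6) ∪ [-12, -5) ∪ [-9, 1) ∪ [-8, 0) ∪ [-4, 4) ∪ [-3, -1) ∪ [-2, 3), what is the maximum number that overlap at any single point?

Walk the sorted start/end points keeping a running depth.
The depth first hits 6 at -2.

6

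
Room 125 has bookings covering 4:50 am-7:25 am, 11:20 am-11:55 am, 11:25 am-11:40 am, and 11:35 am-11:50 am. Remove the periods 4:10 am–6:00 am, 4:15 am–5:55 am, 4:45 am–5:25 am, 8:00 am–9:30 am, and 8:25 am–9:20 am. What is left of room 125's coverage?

A, merged: 4:50 am–7:25 am, 11:20 am–11:55 am.
B, merged: 4:10 am–6:00 am, 8:00 am–9:30 am.
4:50 am–7:25 am minus B → 6:00 am–7:25 am.
11:20 am–11:55 am: no B overlap → unchanged.

6:00 am–7:25 am, 11:20 am–11:55 am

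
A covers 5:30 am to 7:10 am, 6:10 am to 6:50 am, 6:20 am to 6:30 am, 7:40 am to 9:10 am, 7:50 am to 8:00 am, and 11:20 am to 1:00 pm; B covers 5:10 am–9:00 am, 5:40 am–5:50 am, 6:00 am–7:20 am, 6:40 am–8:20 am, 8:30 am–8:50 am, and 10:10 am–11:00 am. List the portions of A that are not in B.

9:00 am–9:10 am, 11:20 am–1:00 pm

Merge the first list: 5:30 am–7:10 am, 7:40 am–9:10 am, 11:20 am–1:00 pm.
Merge the second list: 5:10 am–9:00 am, 10:10 am–11:00 am.
5:30 am–7:10 am: entirely removed.
7:40 am–9:10 am \ B = 9:00 am–9:10 am.
11:20 am–1:00 pm: nothing removed.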